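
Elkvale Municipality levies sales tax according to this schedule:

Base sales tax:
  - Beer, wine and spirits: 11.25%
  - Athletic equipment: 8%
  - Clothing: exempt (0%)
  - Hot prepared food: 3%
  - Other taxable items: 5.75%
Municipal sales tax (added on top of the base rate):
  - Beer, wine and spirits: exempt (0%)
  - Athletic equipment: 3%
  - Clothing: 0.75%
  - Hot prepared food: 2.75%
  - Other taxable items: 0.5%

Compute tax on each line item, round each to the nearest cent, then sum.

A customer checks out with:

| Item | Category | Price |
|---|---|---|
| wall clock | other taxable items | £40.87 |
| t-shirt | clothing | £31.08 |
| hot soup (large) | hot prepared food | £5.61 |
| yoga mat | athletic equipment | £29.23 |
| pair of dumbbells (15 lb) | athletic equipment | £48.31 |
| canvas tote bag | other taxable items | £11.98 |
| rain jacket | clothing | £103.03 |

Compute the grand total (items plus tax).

Wall clock £40.87: other taxable items → 5.75% + 0.5% municipal = 6.25% → £2.55
T-shirt £31.08: clothing → 0% + 0.75% municipal = 0.75% → £0.23
Hot soup (large) £5.61: hot prepared food → 3% + 2.75% municipal = 5.75% → £0.32
Yoga mat £29.23: athletic equipment → 8% + 3% municipal = 11% → £3.22
Pair of dumbbells (15 lb) £48.31: athletic equipment → 8% + 3% municipal = 11% → £5.31
Canvas tote bag £11.98: other taxable items → 5.75% + 0.5% municipal = 6.25% → £0.75
Rain jacket £103.03: clothing → 0% + 0.75% municipal = 0.75% → £0.77
Subtotal = £270.11; tax = £13.15; total due = £283.26

£283.26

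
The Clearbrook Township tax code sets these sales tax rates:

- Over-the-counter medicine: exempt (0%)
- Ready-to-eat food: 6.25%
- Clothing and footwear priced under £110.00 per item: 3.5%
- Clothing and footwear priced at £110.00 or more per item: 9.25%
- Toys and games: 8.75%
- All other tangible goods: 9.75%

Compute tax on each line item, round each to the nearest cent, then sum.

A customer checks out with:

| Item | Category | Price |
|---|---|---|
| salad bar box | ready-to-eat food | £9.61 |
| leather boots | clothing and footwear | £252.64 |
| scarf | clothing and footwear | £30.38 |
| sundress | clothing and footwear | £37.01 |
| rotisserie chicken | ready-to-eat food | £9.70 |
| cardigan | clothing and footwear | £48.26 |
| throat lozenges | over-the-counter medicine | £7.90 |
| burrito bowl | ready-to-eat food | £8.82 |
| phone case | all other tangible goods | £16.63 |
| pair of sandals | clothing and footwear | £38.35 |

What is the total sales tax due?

Salad bar box £9.61: ready-to-eat food → 6.25% → £0.60
Leather boots £252.64: clothing and footwear, £110.00 or more → 9.25% → £23.37
Scarf £30.38: clothing and footwear, under £110.00 → 3.5% → £1.06
Sundress £37.01: clothing and footwear, under £110.00 → 3.5% → £1.30
Rotisserie chicken £9.70: ready-to-eat food → 6.25% → £0.61
Cardigan £48.26: clothing and footwear, under £110.00 → 3.5% → £1.69
Throat lozenges £7.90: over-the-counter medicine → 0% → £0.00
Burrito bowl £8.82: ready-to-eat food → 6.25% → £0.55
Phone case £16.63: all other tangible goods → 9.75% → £1.62
Pair of sandals £38.35: clothing and footwear, under £110.00 → 3.5% → £1.34
Total tax = £0.60 + £23.37 + £1.06 + £1.30 + £0.61 + £1.69 + £0.55 + £1.62 + £1.34 = £32.14

£32.14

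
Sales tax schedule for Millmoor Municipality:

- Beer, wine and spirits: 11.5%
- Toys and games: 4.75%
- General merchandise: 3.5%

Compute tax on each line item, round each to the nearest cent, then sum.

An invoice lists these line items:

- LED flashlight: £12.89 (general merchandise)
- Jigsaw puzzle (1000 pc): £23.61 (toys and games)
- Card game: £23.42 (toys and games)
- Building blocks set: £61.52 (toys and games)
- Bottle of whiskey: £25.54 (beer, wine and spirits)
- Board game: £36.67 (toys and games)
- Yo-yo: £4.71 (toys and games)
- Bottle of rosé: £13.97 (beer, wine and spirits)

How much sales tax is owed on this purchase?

LED flashlight £12.89: general merchandise → 3.5% → £0.45
Jigsaw puzzle (1000 pc) £23.61: toys and games → 4.75% → £1.12
Card game £23.42: toys and games → 4.75% → £1.11
Building blocks set £61.52: toys and games → 4.75% → £2.92
Bottle of whiskey £25.54: beer, wine and spirits → 11.5% → £2.94
Board game £36.67: toys and games → 4.75% → £1.74
Yo-yo £4.71: toys and games → 4.75% → £0.22
Bottle of rosé £13.97: beer, wine and spirits → 11.5% → £1.61
Total tax = £0.45 + £1.12 + £1.11 + £2.92 + £2.94 + £1.74 + £0.22 + £1.61 = £12.11

£12.11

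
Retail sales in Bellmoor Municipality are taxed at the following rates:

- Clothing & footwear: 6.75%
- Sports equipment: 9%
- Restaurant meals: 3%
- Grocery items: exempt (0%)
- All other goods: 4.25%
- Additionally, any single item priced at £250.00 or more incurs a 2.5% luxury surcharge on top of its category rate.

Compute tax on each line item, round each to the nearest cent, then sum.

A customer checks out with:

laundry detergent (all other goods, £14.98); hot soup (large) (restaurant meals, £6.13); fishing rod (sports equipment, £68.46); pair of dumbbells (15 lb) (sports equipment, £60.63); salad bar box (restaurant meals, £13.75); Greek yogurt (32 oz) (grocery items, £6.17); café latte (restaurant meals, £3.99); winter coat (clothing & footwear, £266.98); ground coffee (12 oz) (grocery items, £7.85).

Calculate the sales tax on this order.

Laundry detergent £14.98: all other goods → 4.25% → £0.64
Hot soup (large) £6.13: restaurant meals → 3% → £0.18
Fishing rod £68.46: sports equipment → 9% → £6.16
Pair of dumbbells (15 lb) £60.63: sports equipment → 9% → £5.46
Salad bar box £13.75: restaurant meals → 3% → £0.41
Greek yogurt (32 oz) £6.17: grocery items → 0% → £0.00
Café latte £3.99: restaurant meals → 3% → £0.12
Winter coat £266.98: clothing & footwear → 6.75% + 2.5% surcharge = 9.25% → £24.70
Ground coffee (12 oz) £7.85: grocery items → 0% → £0.00
Total tax = £0.64 + £0.18 + £6.16 + £5.46 + £0.41 + £0.12 + £24.70 = £37.67

£37.67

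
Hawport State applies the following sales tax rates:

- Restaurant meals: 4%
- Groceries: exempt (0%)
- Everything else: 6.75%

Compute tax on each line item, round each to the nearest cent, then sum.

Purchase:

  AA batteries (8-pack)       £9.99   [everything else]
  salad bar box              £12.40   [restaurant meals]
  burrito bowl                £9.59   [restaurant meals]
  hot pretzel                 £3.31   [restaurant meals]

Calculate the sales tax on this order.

AA batteries (8-pack) £9.99: everything else → 6.75% → £0.67
Salad bar box £12.40: restaurant meals → 4% → £0.50
Burrito bowl £9.59: restaurant meals → 4% → £0.38
Hot pretzel £3.31: restaurant meals → 4% → £0.13
Total tax = £0.67 + £0.50 + £0.38 + £0.13 = £1.68

£1.68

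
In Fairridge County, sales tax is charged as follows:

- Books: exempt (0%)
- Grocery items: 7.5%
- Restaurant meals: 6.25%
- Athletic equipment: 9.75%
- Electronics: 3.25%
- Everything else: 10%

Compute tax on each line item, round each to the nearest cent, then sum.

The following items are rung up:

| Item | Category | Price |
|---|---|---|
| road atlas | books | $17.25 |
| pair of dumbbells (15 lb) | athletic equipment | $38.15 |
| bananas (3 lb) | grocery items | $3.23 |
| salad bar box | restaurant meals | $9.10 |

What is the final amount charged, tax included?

Road atlas $17.25: books → 0% → $0.00
Pair of dumbbells (15 lb) $38.15: athletic equipment → 9.75% → $3.72
Bananas (3 lb) $3.23: grocery items → 7.5% → $0.24
Salad bar box $9.10: restaurant meals → 6.25% → $0.57
Subtotal = $67.73; tax = $4.53; total due = $72.26

$72.26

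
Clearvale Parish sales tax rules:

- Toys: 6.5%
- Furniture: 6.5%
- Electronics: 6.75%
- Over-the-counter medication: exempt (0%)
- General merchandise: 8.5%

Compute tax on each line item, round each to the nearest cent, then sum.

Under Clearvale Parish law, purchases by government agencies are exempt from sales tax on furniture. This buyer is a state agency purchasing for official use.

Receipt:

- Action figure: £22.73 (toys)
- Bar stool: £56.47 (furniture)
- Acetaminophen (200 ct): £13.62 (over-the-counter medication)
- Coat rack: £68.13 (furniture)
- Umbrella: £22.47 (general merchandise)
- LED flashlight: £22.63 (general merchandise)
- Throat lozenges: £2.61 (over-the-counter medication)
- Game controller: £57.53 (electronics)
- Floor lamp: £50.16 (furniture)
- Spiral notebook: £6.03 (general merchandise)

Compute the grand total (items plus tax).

£332.08

Action figure £22.73: toys → 6.5% → £1.48
Bar stool £56.47: furniture, buyer-exempt → 0% → £0.00
Acetaminophen (200 ct) £13.62: over-the-counter medication → 0% → £0.00
Coat rack £68.13: furniture, buyer-exempt → 0% → £0.00
Umbrella £22.47: general merchandise → 8.5% → £1.91
LED flashlight £22.63: general merchandise → 8.5% → £1.92
Throat lozenges £2.61: over-the-counter medication → 0% → £0.00
Game controller £57.53: electronics → 6.75% → £3.88
Floor lamp £50.16: furniture, buyer-exempt → 0% → £0.00
Spiral notebook £6.03: general merchandise → 8.5% → £0.51
Subtotal = £322.38; tax = £9.70; total due = £332.08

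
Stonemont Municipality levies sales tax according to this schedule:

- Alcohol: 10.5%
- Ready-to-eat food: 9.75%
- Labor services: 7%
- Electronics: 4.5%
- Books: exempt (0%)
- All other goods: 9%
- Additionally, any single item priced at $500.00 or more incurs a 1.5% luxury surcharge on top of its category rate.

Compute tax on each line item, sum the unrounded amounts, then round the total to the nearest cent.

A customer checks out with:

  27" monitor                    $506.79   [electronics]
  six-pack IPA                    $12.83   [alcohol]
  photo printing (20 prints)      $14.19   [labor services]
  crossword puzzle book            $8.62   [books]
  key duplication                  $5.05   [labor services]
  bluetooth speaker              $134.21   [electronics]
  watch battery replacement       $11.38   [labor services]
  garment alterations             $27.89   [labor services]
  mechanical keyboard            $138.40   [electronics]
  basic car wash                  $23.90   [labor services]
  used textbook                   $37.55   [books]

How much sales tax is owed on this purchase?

$49.79

27" monitor $506.79: electronics → 4.5% + 1.5% surcharge = 6% → $30.4074
Six-pack IPA $12.83: alcohol → 10.5% → $1.34715
Photo printing (20 prints) $14.19: labor services → 7% → $0.9933
Crossword puzzle book $8.62: books → 0% → $0.00
Key duplication $5.05: labor services → 7% → $0.3535
Bluetooth speaker $134.21: electronics → 4.5% → $6.03945
Watch battery replacement $11.38: labor services → 7% → $0.7966
Garment alterations $27.89: labor services → 7% → $1.9523
Mechanical keyboard $138.40: electronics → 4.5% → $6.228
Basic car wash $23.90: labor services → 7% → $1.673
Used textbook $37.55: books → 0% → $0.00
Unrounded tax sum = $49.7907 → $49.79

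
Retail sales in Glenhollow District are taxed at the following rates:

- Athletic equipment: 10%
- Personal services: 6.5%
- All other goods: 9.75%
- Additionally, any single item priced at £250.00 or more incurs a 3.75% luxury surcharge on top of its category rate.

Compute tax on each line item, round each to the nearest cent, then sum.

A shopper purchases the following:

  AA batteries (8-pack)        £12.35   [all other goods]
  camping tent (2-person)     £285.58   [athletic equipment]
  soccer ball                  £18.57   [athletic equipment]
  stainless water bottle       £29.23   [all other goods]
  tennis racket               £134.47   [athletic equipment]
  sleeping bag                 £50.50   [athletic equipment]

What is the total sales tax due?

£63.68

AA batteries (8-pack) £12.35: all other goods → 9.75% → £1.20
Camping tent (2-person) £285.58: athletic equipment → 10% + 3.75% surcharge = 13.75% → £39.27
Soccer ball £18.57: athletic equipment → 10% → £1.86
Stainless water bottle £29.23: all other goods → 9.75% → £2.85
Tennis racket £134.47: athletic equipment → 10% → £13.45
Sleeping bag £50.50: athletic equipment → 10% → £5.05
Total tax = £1.20 + £39.27 + £1.86 + £2.85 + £13.45 + £5.05 = £63.68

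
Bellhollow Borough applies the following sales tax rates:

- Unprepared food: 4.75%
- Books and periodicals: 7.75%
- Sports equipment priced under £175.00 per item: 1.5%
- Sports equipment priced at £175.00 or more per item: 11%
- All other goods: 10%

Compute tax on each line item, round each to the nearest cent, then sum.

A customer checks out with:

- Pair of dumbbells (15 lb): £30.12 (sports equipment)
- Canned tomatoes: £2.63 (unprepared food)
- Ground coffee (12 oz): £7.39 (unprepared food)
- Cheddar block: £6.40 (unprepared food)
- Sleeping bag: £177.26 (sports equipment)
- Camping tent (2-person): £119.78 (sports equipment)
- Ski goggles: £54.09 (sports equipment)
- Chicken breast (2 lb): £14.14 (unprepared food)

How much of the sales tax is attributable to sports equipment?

Pair of dumbbells (15 lb) £30.12: sports equipment, under £175.00 → 1.5% → £0.45
Sleeping bag £177.26: sports equipment, £175.00 or more → 11% → £19.50
Camping tent (2-person) £119.78: sports equipment, under £175.00 → 1.5% → £1.80
Ski goggles £54.09: sports equipment, under £175.00 → 1.5% → £0.81
Tax on sports equipment = £0.45 + £19.50 + £1.80 + £0.81 = £22.56

£22.56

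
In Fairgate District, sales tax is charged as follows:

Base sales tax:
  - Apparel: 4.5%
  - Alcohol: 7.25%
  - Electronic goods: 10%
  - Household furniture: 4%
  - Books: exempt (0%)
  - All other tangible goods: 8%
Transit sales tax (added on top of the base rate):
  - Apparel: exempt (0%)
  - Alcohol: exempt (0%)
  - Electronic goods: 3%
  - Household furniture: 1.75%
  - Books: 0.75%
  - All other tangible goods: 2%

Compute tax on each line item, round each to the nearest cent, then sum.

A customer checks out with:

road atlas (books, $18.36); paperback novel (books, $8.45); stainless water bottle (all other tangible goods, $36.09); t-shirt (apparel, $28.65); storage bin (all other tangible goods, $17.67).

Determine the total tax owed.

$6.87

Road atlas $18.36: books → 0% + 0.75% transit = 0.75% → $0.14
Paperback novel $8.45: books → 0% + 0.75% transit = 0.75% → $0.06
Stainless water bottle $36.09: all other tangible goods → 8% + 2% transit = 10% → $3.61
T-shirt $28.65: apparel → 4.5% + 0% transit = 4.5% → $1.29
Storage bin $17.67: all other tangible goods → 8% + 2% transit = 10% → $1.77
Total tax = $0.14 + $0.06 + $3.61 + $1.29 + $1.77 = $6.87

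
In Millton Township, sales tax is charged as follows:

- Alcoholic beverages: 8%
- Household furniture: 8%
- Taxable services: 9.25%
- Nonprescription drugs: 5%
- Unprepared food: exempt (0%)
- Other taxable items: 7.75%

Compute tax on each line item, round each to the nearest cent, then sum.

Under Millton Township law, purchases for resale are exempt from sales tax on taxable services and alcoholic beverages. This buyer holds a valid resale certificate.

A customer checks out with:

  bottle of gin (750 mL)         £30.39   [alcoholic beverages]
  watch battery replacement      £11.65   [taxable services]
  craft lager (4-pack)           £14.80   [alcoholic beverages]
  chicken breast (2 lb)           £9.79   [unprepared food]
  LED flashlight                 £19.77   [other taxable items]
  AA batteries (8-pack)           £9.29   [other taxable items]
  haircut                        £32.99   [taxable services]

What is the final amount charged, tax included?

£130.93

Bottle of gin (750 mL) £30.39: alcoholic beverages, buyer-exempt → 0% → £0.00
Watch battery replacement £11.65: taxable services, buyer-exempt → 0% → £0.00
Craft lager (4-pack) £14.80: alcoholic beverages, buyer-exempt → 0% → £0.00
Chicken breast (2 lb) £9.79: unprepared food → 0% → £0.00
LED flashlight £19.77: other taxable items → 7.75% → £1.53
AA batteries (8-pack) £9.29: other taxable items → 7.75% → £0.72
Haircut £32.99: taxable services, buyer-exempt → 0% → £0.00
Subtotal = £128.68; tax = £2.25; total due = £130.93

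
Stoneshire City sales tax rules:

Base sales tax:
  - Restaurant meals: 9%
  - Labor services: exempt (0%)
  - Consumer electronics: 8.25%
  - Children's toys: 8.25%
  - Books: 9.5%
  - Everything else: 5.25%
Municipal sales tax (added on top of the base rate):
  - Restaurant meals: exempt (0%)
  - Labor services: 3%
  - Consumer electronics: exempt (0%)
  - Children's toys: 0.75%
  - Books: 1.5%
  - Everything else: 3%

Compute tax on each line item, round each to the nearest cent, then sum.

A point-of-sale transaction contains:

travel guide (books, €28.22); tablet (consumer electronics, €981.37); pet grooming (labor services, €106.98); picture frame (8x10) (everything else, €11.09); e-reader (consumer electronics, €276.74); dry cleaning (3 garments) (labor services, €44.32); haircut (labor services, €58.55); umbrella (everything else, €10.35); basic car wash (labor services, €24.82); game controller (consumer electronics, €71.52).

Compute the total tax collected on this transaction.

€121.59

Travel guide €28.22: books → 9.5% + 1.5% municipal = 11% → €3.10
Tablet €981.37: consumer electronics → 8.25% + 0% municipal = 8.25% → €80.96
Pet grooming €106.98: labor services → 0% + 3% municipal = 3% → €3.21
Picture frame (8x10) €11.09: everything else → 5.25% + 3% municipal = 8.25% → €0.91
E-reader €276.74: consumer electronics → 8.25% + 0% municipal = 8.25% → €22.83
Dry cleaning (3 garments) €44.32: labor services → 0% + 3% municipal = 3% → €1.33
Haircut €58.55: labor services → 0% + 3% municipal = 3% → €1.76
Umbrella €10.35: everything else → 5.25% + 3% municipal = 8.25% → €0.85
Basic car wash €24.82: labor services → 0% + 3% municipal = 3% → €0.74
Game controller €71.52: consumer electronics → 8.25% + 0% municipal = 8.25% → €5.90
Total tax = €3.10 + €80.96 + €3.21 + €0.91 + €22.83 + €1.33 + €1.76 + €0.85 + €0.74 + €5.90 = €121.59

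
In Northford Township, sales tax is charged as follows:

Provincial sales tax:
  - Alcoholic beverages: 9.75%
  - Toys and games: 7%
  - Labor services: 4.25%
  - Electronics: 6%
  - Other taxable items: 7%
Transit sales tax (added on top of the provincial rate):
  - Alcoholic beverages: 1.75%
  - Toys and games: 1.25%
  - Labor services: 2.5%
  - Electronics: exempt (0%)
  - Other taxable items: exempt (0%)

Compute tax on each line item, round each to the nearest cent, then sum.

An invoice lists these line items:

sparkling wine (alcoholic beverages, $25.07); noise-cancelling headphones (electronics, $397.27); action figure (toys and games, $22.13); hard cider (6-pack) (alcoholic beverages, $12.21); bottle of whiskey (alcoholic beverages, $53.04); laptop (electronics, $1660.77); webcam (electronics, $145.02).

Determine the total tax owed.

$144.40

Sparkling wine $25.07: alcoholic beverages → 9.75% + 1.75% transit = 11.5% → $2.88
Noise-cancelling headphones $397.27: electronics → 6% + 0% transit = 6% → $23.84
Action figure $22.13: toys and games → 7% + 1.25% transit = 8.25% → $1.83
Hard cider (6-pack) $12.21: alcoholic beverages → 9.75% + 1.75% transit = 11.5% → $1.40
Bottle of whiskey $53.04: alcoholic beverages → 9.75% + 1.75% transit = 11.5% → $6.10
Laptop $1660.77: electronics → 6% + 0% transit = 6% → $99.65
Webcam $145.02: electronics → 6% + 0% transit = 6% → $8.70
Total tax = $2.88 + $23.84 + $1.83 + $1.40 + $6.10 + $99.65 + $8.70 = $144.40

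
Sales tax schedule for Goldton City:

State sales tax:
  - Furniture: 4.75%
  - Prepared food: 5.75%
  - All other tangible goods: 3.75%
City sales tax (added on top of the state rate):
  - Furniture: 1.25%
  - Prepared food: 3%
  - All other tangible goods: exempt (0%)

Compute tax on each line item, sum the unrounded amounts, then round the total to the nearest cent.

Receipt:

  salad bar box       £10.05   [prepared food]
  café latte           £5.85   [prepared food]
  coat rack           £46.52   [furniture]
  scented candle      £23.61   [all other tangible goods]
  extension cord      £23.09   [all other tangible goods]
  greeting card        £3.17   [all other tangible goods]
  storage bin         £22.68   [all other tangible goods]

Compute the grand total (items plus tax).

£141.87

Salad bar box £10.05: prepared food → 5.75% + 3% city = 8.75% → £0.879375
Café latte £5.85: prepared food → 5.75% + 3% city = 8.75% → £0.511875
Coat rack £46.52: furniture → 4.75% + 1.25% city = 6% → £2.7912
Scented candle £23.61: all other tangible goods → 3.75% + 0% city = 3.75% → £0.885375
Extension cord £23.09: all other tangible goods → 3.75% + 0% city = 3.75% → £0.865875
Greeting card £3.17: all other tangible goods → 3.75% + 0% city = 3.75% → £0.118875
Storage bin £22.68: all other tangible goods → 3.75% + 0% city = 3.75% → £0.8505
Subtotal = £134.97; unrounded tax = £6.903075 → £6.90; total due = £141.87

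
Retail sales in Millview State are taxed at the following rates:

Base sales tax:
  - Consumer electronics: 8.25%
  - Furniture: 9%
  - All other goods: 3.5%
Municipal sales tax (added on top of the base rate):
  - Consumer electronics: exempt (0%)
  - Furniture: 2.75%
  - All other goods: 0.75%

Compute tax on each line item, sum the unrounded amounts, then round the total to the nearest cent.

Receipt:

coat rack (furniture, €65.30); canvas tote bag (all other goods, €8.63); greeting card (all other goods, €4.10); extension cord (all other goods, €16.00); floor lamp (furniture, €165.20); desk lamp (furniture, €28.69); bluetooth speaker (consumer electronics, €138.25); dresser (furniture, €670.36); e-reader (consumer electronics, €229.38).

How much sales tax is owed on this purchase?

Coat rack €65.30: furniture → 9% + 2.75% municipal = 11.75% → €7.67275
Canvas tote bag €8.63: all other goods → 3.5% + 0.75% municipal = 4.25% → €0.366775
Greeting card €4.10: all other goods → 3.5% + 0.75% municipal = 4.25% → €0.17425
Extension cord €16.00: all other goods → 3.5% + 0.75% municipal = 4.25% → €0.68
Floor lamp €165.20: furniture → 9% + 2.75% municipal = 11.75% → €19.411
Desk lamp €28.69: furniture → 9% + 2.75% municipal = 11.75% → €3.371075
Bluetooth speaker €138.25: consumer electronics → 8.25% + 0% municipal = 8.25% → €11.405625
Dresser €670.36: furniture → 9% + 2.75% municipal = 11.75% → €78.7673
E-reader €229.38: consumer electronics → 8.25% + 0% municipal = 8.25% → €18.92385
Unrounded tax sum = €140.772625 → €140.77

€140.77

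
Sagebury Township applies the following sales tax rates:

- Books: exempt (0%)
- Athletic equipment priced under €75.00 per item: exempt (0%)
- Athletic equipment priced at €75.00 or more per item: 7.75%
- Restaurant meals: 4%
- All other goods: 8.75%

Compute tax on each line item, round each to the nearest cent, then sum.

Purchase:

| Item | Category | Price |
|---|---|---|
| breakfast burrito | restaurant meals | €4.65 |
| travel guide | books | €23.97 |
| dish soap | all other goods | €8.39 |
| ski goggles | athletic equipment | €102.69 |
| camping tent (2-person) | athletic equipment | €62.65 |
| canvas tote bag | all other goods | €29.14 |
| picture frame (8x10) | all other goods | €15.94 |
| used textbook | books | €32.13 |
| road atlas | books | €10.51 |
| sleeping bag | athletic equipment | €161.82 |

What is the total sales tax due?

Breakfast burrito €4.65: restaurant meals → 4% → €0.19
Travel guide €23.97: books → 0% → €0.00
Dish soap €8.39: all other goods → 8.75% → €0.73
Ski goggles €102.69: athletic equipment, €75.00 or more → 7.75% → €7.96
Camping tent (2-person) €62.65: athletic equipment, under €75.00 → 0% → €0.00
Canvas tote bag €29.14: all other goods → 8.75% → €2.55
Picture frame (8x10) €15.94: all other goods → 8.75% → €1.39
Used textbook €32.13: books → 0% → €0.00
Road atlas €10.51: books → 0% → €0.00
Sleeping bag €161.82: athletic equipment, €75.00 or more → 7.75% → €12.54
Total tax = €0.19 + €0.73 + €7.96 + €2.55 + €1.39 + €12.54 = €25.36

€25.36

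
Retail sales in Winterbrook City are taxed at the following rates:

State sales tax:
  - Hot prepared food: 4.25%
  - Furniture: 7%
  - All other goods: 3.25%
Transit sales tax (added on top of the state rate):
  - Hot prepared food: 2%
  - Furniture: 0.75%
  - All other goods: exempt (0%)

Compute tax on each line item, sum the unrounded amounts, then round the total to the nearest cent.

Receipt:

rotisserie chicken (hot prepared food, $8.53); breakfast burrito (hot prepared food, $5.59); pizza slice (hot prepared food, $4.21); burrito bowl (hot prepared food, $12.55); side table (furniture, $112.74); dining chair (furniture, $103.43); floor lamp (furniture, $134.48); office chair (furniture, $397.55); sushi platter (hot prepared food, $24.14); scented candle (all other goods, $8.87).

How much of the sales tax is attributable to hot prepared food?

$3.44

Rotisserie chicken $8.53: hot prepared food → 4.25% + 2% transit = 6.25% → $0.533125
Breakfast burrito $5.59: hot prepared food → 4.25% + 2% transit = 6.25% → $0.349375
Pizza slice $4.21: hot prepared food → 4.25% + 2% transit = 6.25% → $0.263125
Burrito bowl $12.55: hot prepared food → 4.25% + 2% transit = 6.25% → $0.784375
Sushi platter $24.14: hot prepared food → 4.25% + 2% transit = 6.25% → $1.50875
Tax on hot prepared food: unrounded sum = $3.43875 → $3.44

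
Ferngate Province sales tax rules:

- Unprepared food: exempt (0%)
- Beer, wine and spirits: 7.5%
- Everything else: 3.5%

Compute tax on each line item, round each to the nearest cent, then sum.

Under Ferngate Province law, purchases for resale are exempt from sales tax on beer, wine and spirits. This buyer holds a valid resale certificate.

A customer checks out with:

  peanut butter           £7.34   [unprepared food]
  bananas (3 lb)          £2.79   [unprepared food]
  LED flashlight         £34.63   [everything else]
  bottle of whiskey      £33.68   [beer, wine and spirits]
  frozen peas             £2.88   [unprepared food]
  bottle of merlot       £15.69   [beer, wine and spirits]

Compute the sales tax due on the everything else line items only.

LED flashlight £34.63: everything else → 3.5% → £1.21
Tax on everything else = £1.21

£1.21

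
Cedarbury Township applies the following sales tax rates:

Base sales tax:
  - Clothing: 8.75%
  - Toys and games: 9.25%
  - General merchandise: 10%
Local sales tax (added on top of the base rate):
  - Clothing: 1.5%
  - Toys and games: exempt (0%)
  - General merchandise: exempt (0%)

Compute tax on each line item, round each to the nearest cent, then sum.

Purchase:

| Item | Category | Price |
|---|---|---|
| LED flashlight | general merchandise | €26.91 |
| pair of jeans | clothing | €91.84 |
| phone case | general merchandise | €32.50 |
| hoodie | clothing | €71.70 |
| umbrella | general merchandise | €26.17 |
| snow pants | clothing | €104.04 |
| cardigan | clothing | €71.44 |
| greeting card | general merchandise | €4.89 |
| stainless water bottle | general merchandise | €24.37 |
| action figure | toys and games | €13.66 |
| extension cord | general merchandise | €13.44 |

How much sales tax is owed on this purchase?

€48.83

LED flashlight €26.91: general merchandise → 10% + 0% local = 10% → €2.69
Pair of jeans €91.84: clothing → 8.75% + 1.5% local = 10.25% → €9.41
Phone case €32.50: general merchandise → 10% + 0% local = 10% → €3.25
Hoodie €71.70: clothing → 8.75% + 1.5% local = 10.25% → €7.35
Umbrella €26.17: general merchandise → 10% + 0% local = 10% → €2.62
Snow pants €104.04: clothing → 8.75% + 1.5% local = 10.25% → €10.66
Cardigan €71.44: clothing → 8.75% + 1.5% local = 10.25% → €7.32
Greeting card €4.89: general merchandise → 10% + 0% local = 10% → €0.49
Stainless water bottle €24.37: general merchandise → 10% + 0% local = 10% → €2.44
Action figure €13.66: toys and games → 9.25% + 0% local = 9.25% → €1.26
Extension cord €13.44: general merchandise → 10% + 0% local = 10% → €1.34
Total tax = €2.69 + €9.41 + €3.25 + €7.35 + €2.62 + €10.66 + €7.32 + €0.49 + €2.44 + €1.26 + €1.34 = €48.83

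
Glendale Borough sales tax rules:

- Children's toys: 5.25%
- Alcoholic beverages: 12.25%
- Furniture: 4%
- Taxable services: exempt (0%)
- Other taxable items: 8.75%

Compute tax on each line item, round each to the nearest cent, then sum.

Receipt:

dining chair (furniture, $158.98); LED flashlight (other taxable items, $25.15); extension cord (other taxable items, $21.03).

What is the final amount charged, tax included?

$215.56

Dining chair $158.98: furniture → 4% → $6.36
LED flashlight $25.15: other taxable items → 8.75% → $2.20
Extension cord $21.03: other taxable items → 8.75% → $1.84
Subtotal = $205.16; tax = $10.40; total due = $215.56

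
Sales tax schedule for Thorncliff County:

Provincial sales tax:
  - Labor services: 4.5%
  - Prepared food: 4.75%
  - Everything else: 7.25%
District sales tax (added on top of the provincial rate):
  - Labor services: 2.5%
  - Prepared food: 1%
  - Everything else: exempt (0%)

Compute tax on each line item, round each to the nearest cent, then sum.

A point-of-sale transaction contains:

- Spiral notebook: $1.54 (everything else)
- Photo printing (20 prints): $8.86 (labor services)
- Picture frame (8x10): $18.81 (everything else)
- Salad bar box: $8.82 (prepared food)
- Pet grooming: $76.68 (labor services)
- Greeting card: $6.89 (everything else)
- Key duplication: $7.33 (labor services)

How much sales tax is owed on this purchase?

Spiral notebook $1.54: everything else → 7.25% + 0% district = 7.25% → $0.11
Photo printing (20 prints) $8.86: labor services → 4.5% + 2.5% district = 7% → $0.62
Picture frame (8x10) $18.81: everything else → 7.25% + 0% district = 7.25% → $1.36
Salad bar box $8.82: prepared food → 4.75% + 1% district = 5.75% → $0.51
Pet grooming $76.68: labor services → 4.5% + 2.5% district = 7% → $5.37
Greeting card $6.89: everything else → 7.25% + 0% district = 7.25% → $0.50
Key duplication $7.33: labor services → 4.5% + 2.5% district = 7% → $0.51
Total tax = $0.11 + $0.62 + $1.36 + $0.51 + $5.37 + $0.50 + $0.51 = $8.98

$8.98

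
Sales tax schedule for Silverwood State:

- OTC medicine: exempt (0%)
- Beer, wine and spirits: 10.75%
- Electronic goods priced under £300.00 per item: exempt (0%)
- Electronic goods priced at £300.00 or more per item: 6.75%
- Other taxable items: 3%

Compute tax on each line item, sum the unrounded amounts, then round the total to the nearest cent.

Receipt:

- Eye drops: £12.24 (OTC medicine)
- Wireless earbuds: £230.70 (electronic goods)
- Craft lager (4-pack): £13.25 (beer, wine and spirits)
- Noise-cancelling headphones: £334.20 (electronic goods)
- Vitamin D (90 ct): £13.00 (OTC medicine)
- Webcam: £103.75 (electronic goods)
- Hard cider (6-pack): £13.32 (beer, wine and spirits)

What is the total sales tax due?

£25.41

Eye drops £12.24: OTC medicine → 0% → £0.00
Wireless earbuds £230.70: electronic goods, under £300.00 → 0% → £0.00
Craft lager (4-pack) £13.25: beer, wine and spirits → 10.75% → £1.424375
Noise-cancelling headphones £334.20: electronic goods, £300.00 or more → 6.75% → £22.5585
Vitamin D (90 ct) £13.00: OTC medicine → 0% → £0.00
Webcam £103.75: electronic goods, under £300.00 → 0% → £0.00
Hard cider (6-pack) £13.32: beer, wine and spirits → 10.75% → £1.4319
Unrounded tax sum = £25.414775 → £25.41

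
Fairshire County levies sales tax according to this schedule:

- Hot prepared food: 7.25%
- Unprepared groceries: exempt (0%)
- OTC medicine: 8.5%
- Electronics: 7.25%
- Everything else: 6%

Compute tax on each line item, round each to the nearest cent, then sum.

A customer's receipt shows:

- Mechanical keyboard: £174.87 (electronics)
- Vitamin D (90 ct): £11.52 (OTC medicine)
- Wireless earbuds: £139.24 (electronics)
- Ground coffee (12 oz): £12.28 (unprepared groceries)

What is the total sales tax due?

Mechanical keyboard £174.87: electronics → 7.25% → £12.68
Vitamin D (90 ct) £11.52: OTC medicine → 8.5% → £0.98
Wireless earbuds £139.24: electronics → 7.25% → £10.09
Ground coffee (12 oz) £12.28: unprepared groceries → 0% → £0.00
Total tax = £12.68 + £0.98 + £10.09 = £23.75

£23.75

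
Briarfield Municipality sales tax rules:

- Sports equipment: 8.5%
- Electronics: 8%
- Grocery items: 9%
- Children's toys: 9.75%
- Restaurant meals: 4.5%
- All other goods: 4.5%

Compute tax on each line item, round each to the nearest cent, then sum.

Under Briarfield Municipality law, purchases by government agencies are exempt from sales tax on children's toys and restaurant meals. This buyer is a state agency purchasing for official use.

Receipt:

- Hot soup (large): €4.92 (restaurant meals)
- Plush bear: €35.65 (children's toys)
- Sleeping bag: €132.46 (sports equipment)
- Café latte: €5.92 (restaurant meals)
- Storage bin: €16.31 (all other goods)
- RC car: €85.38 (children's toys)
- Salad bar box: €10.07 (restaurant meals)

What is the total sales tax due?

Hot soup (large) €4.92: restaurant meals, buyer-exempt → 0% → €0.00
Plush bear €35.65: children's toys, buyer-exempt → 0% → €0.00
Sleeping bag €132.46: sports equipment → 8.5% → €11.26
Café latte €5.92: restaurant meals, buyer-exempt → 0% → €0.00
Storage bin €16.31: all other goods → 4.5% → €0.73
RC car €85.38: children's toys, buyer-exempt → 0% → €0.00
Salad bar box €10.07: restaurant meals, buyer-exempt → 0% → €0.00
Total tax = €11.26 + €0.73 = €11.99

€11.99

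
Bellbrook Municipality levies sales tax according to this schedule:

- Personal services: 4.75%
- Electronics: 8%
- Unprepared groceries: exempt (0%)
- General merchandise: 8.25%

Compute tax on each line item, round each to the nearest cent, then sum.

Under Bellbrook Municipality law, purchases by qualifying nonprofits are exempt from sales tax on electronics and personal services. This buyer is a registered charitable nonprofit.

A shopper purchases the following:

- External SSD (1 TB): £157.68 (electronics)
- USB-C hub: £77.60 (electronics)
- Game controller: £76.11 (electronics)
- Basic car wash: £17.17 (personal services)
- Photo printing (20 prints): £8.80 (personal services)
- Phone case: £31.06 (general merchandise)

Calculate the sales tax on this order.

£2.56

External SSD (1 TB) £157.68: electronics, buyer-exempt → 0% → £0.00
USB-C hub £77.60: electronics, buyer-exempt → 0% → £0.00
Game controller £76.11: electronics, buyer-exempt → 0% → £0.00
Basic car wash £17.17: personal services, buyer-exempt → 0% → £0.00
Photo printing (20 prints) £8.80: personal services, buyer-exempt → 0% → £0.00
Phone case £31.06: general merchandise → 8.25% → £2.56
Total tax = £2.56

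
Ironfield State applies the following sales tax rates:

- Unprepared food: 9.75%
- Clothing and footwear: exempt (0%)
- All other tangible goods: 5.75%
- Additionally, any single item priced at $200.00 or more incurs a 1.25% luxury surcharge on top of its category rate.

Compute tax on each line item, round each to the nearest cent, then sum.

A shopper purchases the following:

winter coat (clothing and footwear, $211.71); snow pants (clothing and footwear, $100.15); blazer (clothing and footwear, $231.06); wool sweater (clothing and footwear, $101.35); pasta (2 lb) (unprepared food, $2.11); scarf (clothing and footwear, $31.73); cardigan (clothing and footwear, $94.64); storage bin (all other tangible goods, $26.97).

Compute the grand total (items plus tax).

Winter coat $211.71: clothing and footwear → 0% + 1.25% surcharge = 1.25% → $2.65
Snow pants $100.15: clothing and footwear → 0% → $0.00
Blazer $231.06: clothing and footwear → 0% + 1.25% surcharge = 1.25% → $2.89
Wool sweater $101.35: clothing and footwear → 0% → $0.00
Pasta (2 lb) $2.11: unprepared food → 9.75% → $0.21
Scarf $31.73: clothing and footwear → 0% → $0.00
Cardigan $94.64: clothing and footwear → 0% → $0.00
Storage bin $26.97: all other tangible goods → 5.75% → $1.55
Subtotal = $799.72; tax = $7.30; total due = $807.02

$807.02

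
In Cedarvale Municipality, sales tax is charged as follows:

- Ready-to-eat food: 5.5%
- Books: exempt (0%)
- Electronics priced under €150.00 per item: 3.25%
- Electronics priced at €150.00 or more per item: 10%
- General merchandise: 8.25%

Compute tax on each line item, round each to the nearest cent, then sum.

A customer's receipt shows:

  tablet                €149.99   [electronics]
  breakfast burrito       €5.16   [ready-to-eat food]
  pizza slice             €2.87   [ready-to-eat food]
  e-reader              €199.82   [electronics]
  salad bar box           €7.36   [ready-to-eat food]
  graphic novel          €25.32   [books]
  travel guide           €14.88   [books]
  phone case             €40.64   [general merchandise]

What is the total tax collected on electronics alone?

Tablet €149.99: electronics, under €150.00 → 3.25% → €4.87
E-reader €199.82: electronics, €150.00 or more → 10% → €19.98
Tax on electronics = €4.87 + €19.98 = €24.85

€24.85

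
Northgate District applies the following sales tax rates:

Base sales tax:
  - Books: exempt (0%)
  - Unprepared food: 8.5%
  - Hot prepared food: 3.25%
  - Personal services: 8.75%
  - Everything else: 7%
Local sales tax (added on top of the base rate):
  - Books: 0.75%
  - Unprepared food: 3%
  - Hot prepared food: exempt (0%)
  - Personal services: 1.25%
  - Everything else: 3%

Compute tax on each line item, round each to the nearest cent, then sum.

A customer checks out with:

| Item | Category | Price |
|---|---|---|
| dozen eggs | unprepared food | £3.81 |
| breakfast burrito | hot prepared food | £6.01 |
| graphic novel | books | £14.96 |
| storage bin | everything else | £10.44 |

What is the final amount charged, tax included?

£37.01

Dozen eggs £3.81: unprepared food → 8.5% + 3% local = 11.5% → £0.44
Breakfast burrito £6.01: hot prepared food → 3.25% + 0% local = 3.25% → £0.20
Graphic novel £14.96: books → 0% + 0.75% local = 0.75% → £0.11
Storage bin £10.44: everything else → 7% + 3% local = 10% → £1.04
Subtotal = £35.22; tax = £1.79; total due = £37.01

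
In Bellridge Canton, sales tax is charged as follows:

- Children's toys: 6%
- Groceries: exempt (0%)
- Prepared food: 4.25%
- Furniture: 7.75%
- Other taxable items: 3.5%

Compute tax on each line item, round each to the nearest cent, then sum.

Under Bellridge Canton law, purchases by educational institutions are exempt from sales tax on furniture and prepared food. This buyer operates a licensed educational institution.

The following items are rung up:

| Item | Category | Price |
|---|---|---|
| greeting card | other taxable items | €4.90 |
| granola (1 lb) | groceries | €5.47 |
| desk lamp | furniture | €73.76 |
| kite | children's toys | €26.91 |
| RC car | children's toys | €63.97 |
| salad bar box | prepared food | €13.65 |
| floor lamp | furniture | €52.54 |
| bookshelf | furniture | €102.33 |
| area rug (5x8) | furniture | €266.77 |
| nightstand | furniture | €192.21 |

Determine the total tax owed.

Greeting card €4.90: other taxable items → 3.5% → €0.17
Granola (1 lb) €5.47: groceries → 0% → €0.00
Desk lamp €73.76: furniture, buyer-exempt → 0% → €0.00
Kite €26.91: children's toys → 6% → €1.61
RC car €63.97: children's toys → 6% → €3.84
Salad bar box €13.65: prepared food, buyer-exempt → 0% → €0.00
Floor lamp €52.54: furniture, buyer-exempt → 0% → €0.00
Bookshelf €102.33: furniture, buyer-exempt → 0% → €0.00
Area rug (5x8) €266.77: furniture, buyer-exempt → 0% → €0.00
Nightstand €192.21: furniture, buyer-exempt → 0% → €0.00
Total tax = €0.17 + €1.61 + €3.84 = €5.62

€5.62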